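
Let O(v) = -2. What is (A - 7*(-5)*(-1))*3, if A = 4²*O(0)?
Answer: -201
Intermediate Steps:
A = -32 (A = 4²*(-2) = 16*(-2) = -32)
(A - 7*(-5)*(-1))*3 = (-32 - 7*(-5)*(-1))*3 = (-32 + 35*(-1))*3 = (-32 - 35)*3 = -67*3 = -201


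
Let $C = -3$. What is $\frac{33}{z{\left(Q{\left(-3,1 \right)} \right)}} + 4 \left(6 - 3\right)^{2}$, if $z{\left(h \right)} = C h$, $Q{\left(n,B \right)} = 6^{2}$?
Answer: $\frac{1285}{36} \approx 35.694$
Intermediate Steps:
$Q{\left(n,B \right)} = 36$
$z{\left(h \right)} = - 3 h$
$\frac{33}{z{\left(Q{\left(-3,1 \right)} \right)}} + 4 \left(6 - 3\right)^{2} = \frac{33}{\left(-3\right) 36} + 4 \left(6 - 3\right)^{2} = \frac{33}{-108} + 4 \cdot 3^{2} = 33 \left(- \frac{1}{108}\right) + 4 \cdot 9 = - \frac{11}{36} + 36 = \frac{1285}{36}$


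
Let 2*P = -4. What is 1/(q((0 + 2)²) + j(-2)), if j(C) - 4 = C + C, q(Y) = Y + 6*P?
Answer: -⅛ ≈ -0.12500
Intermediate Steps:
P = -2 (P = (½)*(-4) = -2)
q(Y) = -12 + Y (q(Y) = Y + 6*(-2) = Y - 12 = -12 + Y)
j(C) = 4 + 2*C (j(C) = 4 + (C + C) = 4 + 2*C)
1/(q((0 + 2)²) + j(-2)) = 1/((-12 + (0 + 2)²) + (4 + 2*(-2))) = 1/((-12 + 2²) + (4 - 4)) = 1/((-12 + 4) + 0) = 1/(-8 + 0) = 1/(-8) = -⅛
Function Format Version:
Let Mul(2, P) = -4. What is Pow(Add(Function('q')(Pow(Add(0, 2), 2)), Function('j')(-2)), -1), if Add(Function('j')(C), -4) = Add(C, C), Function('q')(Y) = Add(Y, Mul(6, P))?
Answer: Rational(-1, 8) ≈ -0.12500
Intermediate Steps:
P = -2 (P = Mul(Rational(1, 2), -4) = -2)
Function('q')(Y) = Add(-12, Y) (Function('q')(Y) = Add(Y, Mul(6, -2)) = Add(Y, -12) = Add(-12, Y))
Function('j')(C) = Add(4, Mul(2, C)) (Function('j')(C) = Add(4, Add(C, C)) = Add(4, Mul(2, C)))
Pow(Add(Function('q')(Pow(Add(0, 2), 2)), Function('j')(-2)), -1) = Pow(Add(Add(-12, Pow(Add(0, 2), 2)), Add(4, Mul(2, -2))), -1) = Pow(Add(Add(-12, Pow(2, 2)), Add(4, -4)), -1) = Pow(Add(Add(-12, 4), 0), -1) = Pow(Add(-8, 0), -1) = Pow(-8, -1) = Rational(-1, 8)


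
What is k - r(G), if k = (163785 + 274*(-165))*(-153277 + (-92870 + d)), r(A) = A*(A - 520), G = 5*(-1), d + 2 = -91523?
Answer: -40039460025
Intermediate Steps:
d = -91525 (d = -2 - 91523 = -91525)
G = -5
r(A) = A*(-520 + A)
k = -40039457400 (k = (163785 + 274*(-165))*(-153277 + (-92870 - 91525)) = (163785 - 45210)*(-153277 - 184395) = 118575*(-337672) = -40039457400)
k - r(G) = -40039457400 - (-5)*(-520 - 5) = -40039457400 - (-5)*(-525) = -40039457400 - 1*2625 = -40039457400 - 2625 = -40039460025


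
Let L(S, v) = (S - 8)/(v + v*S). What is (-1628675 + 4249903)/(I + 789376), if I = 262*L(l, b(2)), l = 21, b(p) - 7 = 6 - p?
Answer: 317168588/95516199 ≈ 3.3206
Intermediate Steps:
b(p) = 13 - p (b(p) = 7 + (6 - p) = 13 - p)
L(S, v) = (-8 + S)/(v + S*v)
I = 1703/121 (I = 262*((-8 + 21)/((13 - 1*2)*(1 + 21))) = 262*(13/((13 - 2)*22)) = 262*((1/22)*13/11) = 262*((1/11)*(1/22)*13) = 262*(13/242) = 1703/121 ≈ 14.074)
(-1628675 + 4249903)/(I + 789376) = (-1628675 + 4249903)/(1703/121 + 789376) = 2621228/(95516199/121) = 2621228*(121/95516199) = 317168588/95516199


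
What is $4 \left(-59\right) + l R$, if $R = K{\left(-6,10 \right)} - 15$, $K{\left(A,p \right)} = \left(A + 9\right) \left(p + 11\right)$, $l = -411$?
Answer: $-19964$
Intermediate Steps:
$K{\left(A,p \right)} = \left(9 + A\right) \left(11 + p\right)$
$R = 48$ ($R = \left(99 + 9 \cdot 10 + 11 \left(-6\right) - 60\right) - 15 = \left(99 + 90 - 66 - 60\right) - 15 = 63 - 15 = 48$)
$4 \left(-59\right) + l R = 4 \left(-59\right) - 19728 = -236 - 19728 = -19964$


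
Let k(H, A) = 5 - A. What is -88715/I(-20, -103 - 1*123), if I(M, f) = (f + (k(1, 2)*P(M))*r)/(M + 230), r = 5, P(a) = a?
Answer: 9315075/263 ≈ 35419.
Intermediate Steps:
I(M, f) = (f + 15*M)/(230 + M) (I(M, f) = (f + ((5 - 1*2)*M)*5)/(M + 230) = (f + ((5 - 2)*M)*5)/(230 + M) = (f + (3*M)*5)/(230 + M) = (f + 15*M)/(230 + M))
-88715/I(-20, -103 - 1*123) = -88715*(230 - 20)/((-103 - 1*123) + 15*(-20)) = -88715*210/((-103 - 123) - 300) = -88715*210/(-226 - 300) = -88715/((1/210)*(-526)) = -88715/(-263/105) = -88715*(-105/263) = 9315075/263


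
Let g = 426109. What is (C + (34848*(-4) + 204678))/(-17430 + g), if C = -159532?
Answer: -94246/408679 ≈ -0.23061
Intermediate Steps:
(C + (34848*(-4) + 204678))/(-17430 + g) = (-159532 + (34848*(-4) + 204678))/(-17430 + 426109) = (-159532 + (-139392 + 204678))/408679 = (-159532 + 65286)*(1/408679) = -94246*1/408679 = -94246/408679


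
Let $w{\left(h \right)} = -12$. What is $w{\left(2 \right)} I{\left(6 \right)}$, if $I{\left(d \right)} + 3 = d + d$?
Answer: $-108$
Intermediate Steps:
$I{\left(d \right)} = -3 + 2 d$ ($I{\left(d \right)} = -3 + \left(d + d\right) = -3 + 2 d$)
$w{\left(2 \right)} I{\left(6 \right)} = - 12 \left(-3 + 2 \cdot 6\right) = - 12 \left(-3 + 12\right) = \left(-12\right) 9 = -108$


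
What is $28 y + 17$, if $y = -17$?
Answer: $-459$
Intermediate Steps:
$28 y + 17 = 28 \left(-17\right) + 17 = -476 + 17 = -459$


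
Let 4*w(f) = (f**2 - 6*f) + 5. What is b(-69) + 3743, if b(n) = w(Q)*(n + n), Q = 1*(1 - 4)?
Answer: 2639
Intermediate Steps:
Q = -3 (Q = 1*(-3) = -3)
w(f) = 5/4 - 3*f/2 + f**2/4 (w(f) = ((f**2 - 6*f) + 5)/4 = (5 + f**2 - 6*f)/4 = 5/4 - 3*f/2 + f**2/4)
b(n) = 16*n (b(n) = (5/4 - 3/2*(-3) + (1/4)*(-3)**2)*(n + n) = (5/4 + 9/2 + (1/4)*9)*(2*n) = (5/4 + 9/2 + 9/4)*(2*n) = 8*(2*n) = 16*n)
b(-69) + 3743 = 16*(-69) + 3743 = -1104 + 3743 = 2639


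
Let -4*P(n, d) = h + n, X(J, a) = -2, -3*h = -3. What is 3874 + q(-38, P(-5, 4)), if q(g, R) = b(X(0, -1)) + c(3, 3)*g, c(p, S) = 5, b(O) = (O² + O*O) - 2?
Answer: 3690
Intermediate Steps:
h = 1 (h = -⅓*(-3) = 1)
b(O) = -2 + 2*O² (b(O) = (O² + O²) - 2 = 2*O² - 2 = -2 + 2*O²)
P(n, d) = -¼ - n/4 (P(n, d) = -(1 + n)/4 = -¼ - n/4)
q(g, R) = 6 + 5*g (q(g, R) = (-2 + 2*(-2)²) + 5*g = (-2 + 2*4) + 5*g = (-2 + 8) + 5*g = 6 + 5*g)
3874 + q(-38, P(-5, 4)) = 3874 + (6 + 5*(-38)) = 3874 + (6 - 190) = 3874 - 184 = 3690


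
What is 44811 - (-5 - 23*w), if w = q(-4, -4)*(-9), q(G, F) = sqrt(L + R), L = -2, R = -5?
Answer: 44816 - 207*I*sqrt(7) ≈ 44816.0 - 547.67*I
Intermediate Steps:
q(G, F) = I*sqrt(7) (q(G, F) = sqrt(-2 - 5) = sqrt(-7) = I*sqrt(7))
w = -9*I*sqrt(7) (w = (I*sqrt(7))*(-9) = -9*I*sqrt(7) ≈ -23.812*I)
44811 - (-5 - 23*w) = 44811 - (-5 - (-207)*I*sqrt(7)) = 44811 - (-5 + 207*I*sqrt(7)) = 44811 + (5 - 207*I*sqrt(7)) = 44816 - 207*I*sqrt(7)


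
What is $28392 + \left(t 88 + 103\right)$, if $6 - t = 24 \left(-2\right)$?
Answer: $33247$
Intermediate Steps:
$t = 54$ ($t = 6 - 24 \left(-2\right) = 6 - -48 = 6 + 48 = 54$)
$28392 + \left(t 88 + 103\right) = 28392 + \left(54 \cdot 88 + 103\right) = 28392 + \left(4752 + 103\right) = 28392 + 4855 = 33247$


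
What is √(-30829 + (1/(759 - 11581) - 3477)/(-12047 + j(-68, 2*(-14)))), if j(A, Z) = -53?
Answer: I*√43687361795391510/1190420 ≈ 175.58*I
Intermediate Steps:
√(-30829 + (1/(759 - 11581) - 3477)/(-12047 + j(-68, 2*(-14)))) = √(-30829 + (1/(759 - 11581) - 3477)/(-12047 - 53)) = √(-30829 + (1/(-10822) - 3477)/(-12100)) = √(-30829 + (-1/10822 - 3477)*(-1/12100)) = √(-30829 - 37628095/10822*(-1/12100)) = √(-30829 + 7525619/26189240) = √(-807380554341/26189240) = I*√43687361795391510/1190420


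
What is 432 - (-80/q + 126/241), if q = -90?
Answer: 933946/2169 ≈ 430.59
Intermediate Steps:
432 - (-80/q + 126/241) = 432 - (-80/(-90) + 126/241) = 432 - (-80*(-1/90) + 126*(1/241)) = 432 - (8/9 + 126/241) = 432 - 1*3062/2169 = 432 - 3062/2169 = 933946/2169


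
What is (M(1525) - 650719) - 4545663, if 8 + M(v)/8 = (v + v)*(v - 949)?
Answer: 8857954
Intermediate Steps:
M(v) = -64 + 16*v*(-949 + v) (M(v) = -64 + 8*((v + v)*(v - 949)) = -64 + 8*((2*v)*(-949 + v)) = -64 + 8*(2*v*(-949 + v)) = -64 + 16*v*(-949 + v))
(M(1525) - 650719) - 4545663 = ((-64 - 15184*1525 + 16*1525**2) - 650719) - 4545663 = ((-64 - 23155600 + 16*2325625) - 650719) - 4545663 = ((-64 - 23155600 + 37210000) - 650719) - 4545663 = (14054336 - 650719) - 4545663 = 13403617 - 4545663 = 8857954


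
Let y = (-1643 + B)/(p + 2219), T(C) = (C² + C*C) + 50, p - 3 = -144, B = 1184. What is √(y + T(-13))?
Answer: 7*√34172710/2078 ≈ 19.692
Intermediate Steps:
p = -141 (p = 3 - 144 = -141)
T(C) = 50 + 2*C² (T(C) = (C² + C²) + 50 = 2*C² + 50 = 50 + 2*C²)
y = -459/2078 (y = (-1643 + 1184)/(-141 + 2219) = -459/2078 ≈ -0.22089)
√(y + T(-13)) = √(-459/2078 + (50 + 2*(-13)²)) = √(-459/2078 + (50 + 2*169)) = √(-459/2078 + (50 + 338)) = √(-459/2078 + 388) = √(805805/2078) = 7*√34172710/2078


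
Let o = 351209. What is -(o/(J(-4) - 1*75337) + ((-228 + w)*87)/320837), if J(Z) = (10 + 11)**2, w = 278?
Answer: 112355044333/24029407952 ≈ 4.6757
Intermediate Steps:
J(Z) = 441 (J(Z) = 21**2 = 441)
-(o/(J(-4) - 1*75337) + ((-228 + w)*87)/320837) = -(351209/(441 - 1*75337) + ((-228 + 278)*87)/320837) = -(351209/(441 - 75337) + (50*87)*(1/320837)) = -(351209/(-74896) + 4350*(1/320837)) = -(351209*(-1/74896) + 4350/320837) = -(-351209/74896 + 4350/320837) = -1*(-112355044333/24029407952) = 112355044333/24029407952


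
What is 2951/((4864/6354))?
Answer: 9375327/2432 ≈ 3855.0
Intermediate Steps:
2951/((4864/6354)) = 2951/((4864*(1/6354))) = 2951/(2432/3177) = 2951*(3177/2432) = 9375327/2432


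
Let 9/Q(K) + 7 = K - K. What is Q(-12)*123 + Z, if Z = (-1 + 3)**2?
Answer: -1079/7 ≈ -154.14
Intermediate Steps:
Q(K) = -9/7 (Q(K) = 9/(-7 + (K - K)) = 9/(-7 + 0) = 9/(-7) = 9*(-1/7) = -9/7)
Z = 4 (Z = 2**2 = 4)
Q(-12)*123 + Z = -9/7*123 + 4 = -1107/7 + 4 = -1079/7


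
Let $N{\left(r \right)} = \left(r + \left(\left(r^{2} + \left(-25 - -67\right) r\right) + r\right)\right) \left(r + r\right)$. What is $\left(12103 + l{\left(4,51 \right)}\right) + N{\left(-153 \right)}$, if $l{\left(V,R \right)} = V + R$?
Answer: $-5091004$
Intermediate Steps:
$l{\left(V,R \right)} = R + V$
$N{\left(r \right)} = 2 r \left(r^{2} + 44 r\right)$ ($N{\left(r \right)} = \left(r + \left(\left(r^{2} + \left(-25 + 67\right) r\right) + r\right)\right) 2 r = \left(r + \left(\left(r^{2} + 42 r\right) + r\right)\right) 2 r = \left(r + \left(r^{2} + 43 r\right)\right) 2 r = \left(r^{2} + 44 r\right) 2 r = 2 r \left(r^{2} + 44 r\right)$)
$\left(12103 + l{\left(4,51 \right)}\right) + N{\left(-153 \right)} = \left(12103 + \left(51 + 4\right)\right) + 2 \left(-153\right)^{2} \left(44 - 153\right) = \left(12103 + 55\right) + 2 \cdot 23409 \left(-109\right) = 12158 - 5103162 = -5091004$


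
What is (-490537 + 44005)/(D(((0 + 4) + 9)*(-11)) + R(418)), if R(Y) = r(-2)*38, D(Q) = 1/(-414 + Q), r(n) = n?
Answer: 82906108/14111 ≈ 5875.3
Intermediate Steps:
R(Y) = -76 (R(Y) = -2*38 = -76)
(-490537 + 44005)/(D(((0 + 4) + 9)*(-11)) + R(418)) = (-490537 + 44005)/(1/(-414 + ((0 + 4) + 9)*(-11)) - 76) = -446532/(1/(-414 + (4 + 9)*(-11)) - 76) = -446532/(1/(-414 + 13*(-11)) - 76) = -446532/(1/(-414 - 143) - 76) = -446532/(1/(-557) - 76) = -446532/(-1/557 - 76) = -446532/(-42333/557) = -446532*(-557/42333) = 82906108/14111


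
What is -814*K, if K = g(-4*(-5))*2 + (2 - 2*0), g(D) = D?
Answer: -34188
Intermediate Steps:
K = 42 (K = -4*(-5)*2 + (2 - 2*0) = 20*2 + (2 + 0) = 40 + 2 = 42)
-814*K = -814*42 = -34188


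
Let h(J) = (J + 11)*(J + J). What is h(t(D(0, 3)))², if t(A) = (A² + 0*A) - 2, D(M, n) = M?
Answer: 1296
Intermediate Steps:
t(A) = -2 + A² (t(A) = (A² + 0) - 2 = A² - 2 = -2 + A²)
h(J) = 2*J*(11 + J) (h(J) = (11 + J)*(2*J) = 2*J*(11 + J))
h(t(D(0, 3)))² = (2*(-2 + 0²)*(11 + (-2 + 0²)))² = (2*(-2 + 0)*(11 + (-2 + 0)))² = (2*(-2)*(11 - 2))² = (2*(-2)*9)² = (-36)² = 1296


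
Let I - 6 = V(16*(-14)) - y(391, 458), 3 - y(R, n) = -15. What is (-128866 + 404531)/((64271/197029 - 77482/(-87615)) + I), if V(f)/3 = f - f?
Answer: -4758721047355275/186255045377 ≈ -25550.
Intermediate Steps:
y(R, n) = 18 (y(R, n) = 3 - 1*(-15) = 3 + 15 = 18)
V(f) = 0 (V(f) = 3*(f - f) = 3*0 = 0)
I = -12 (I = 6 + (0 - 1*18) = 6 + (0 - 18) = 6 - 18 = -12)
(-128866 + 404531)/((64271/197029 - 77482/(-87615)) + I) = (-128866 + 404531)/((64271/197029 - 77482/(-87615)) - 12) = 275665/((64271*(1/197029) - 77482*(-1/87615)) - 12) = 275665/((64271/197029 + 77482/87615) - 12) = 275665/(20897304643/17262695835 - 12) = 275665/(-186255045377/17262695835) = 275665*(-17262695835/186255045377) = -4758721047355275/186255045377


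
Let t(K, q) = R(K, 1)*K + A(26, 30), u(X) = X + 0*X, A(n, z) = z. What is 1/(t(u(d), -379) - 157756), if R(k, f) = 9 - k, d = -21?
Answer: -1/158356 ≈ -6.3149e-6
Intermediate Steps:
u(X) = X (u(X) = X + 0 = X)
t(K, q) = 30 + K*(9 - K) (t(K, q) = (9 - K)*K + 30 = K*(9 - K) + 30 = 30 + K*(9 - K))
1/(t(u(d), -379) - 157756) = 1/((30 - 1*(-21)*(-9 - 21)) - 157756) = 1/((30 - 1*(-21)*(-30)) - 157756) = 1/((30 - 630) - 157756) = 1/(-600 - 157756) = 1/(-158356) = -1/158356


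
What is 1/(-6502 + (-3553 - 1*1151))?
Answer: -1/11206 ≈ -8.9238e-5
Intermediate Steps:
1/(-6502 + (-3553 - 1*1151)) = 1/(-6502 + (-3553 - 1151)) = 1/(-6502 - 4704) = 1/(-11206) = -1/11206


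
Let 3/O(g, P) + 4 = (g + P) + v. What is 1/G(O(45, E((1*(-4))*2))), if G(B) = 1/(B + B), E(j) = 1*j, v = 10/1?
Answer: 6/43 ≈ 0.13953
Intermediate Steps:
v = 10 (v = 10*1 = 10)
E(j) = j
O(g, P) = 3/(6 + P + g) (O(g, P) = 3/(-4 + ((g + P) + 10)) = 3/(-4 + ((P + g) + 10)) = 3/(-4 + (10 + P + g)) = 3/(6 + P + g))
G(B) = 1/(2*B)
1/G(O(45, E((1*(-4))*2))) = 1/(1/(2*((3/(6 + (1*(-4))*2 + 45))))) = 1/(1/(2*((3/(6 - 4*2 + 45))))) = 1/(1/(2*((3/(6 - 8 + 45))))) = 1/(1/(2*((3/43)))) = 1/(1/(2*((3*(1/43))))) = 1/(1/(2*(3/43))) = 1/((1/2)*(43/3)) = 1/(43/6) = 6/43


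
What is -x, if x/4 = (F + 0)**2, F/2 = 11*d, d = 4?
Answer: -30976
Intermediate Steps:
F = 88 (F = 2*(11*4) = 2*44 = 88)
x = 30976 (x = 4*(88 + 0)**2 = 4*88**2 = 4*7744 = 30976)
-x = -1*30976 = -30976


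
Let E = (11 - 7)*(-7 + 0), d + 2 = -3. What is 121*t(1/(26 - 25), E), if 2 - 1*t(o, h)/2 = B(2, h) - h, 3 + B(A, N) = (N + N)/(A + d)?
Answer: -30250/3 ≈ -10083.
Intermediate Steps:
d = -5 (d = -2 - 3 = -5)
B(A, N) = -3 + 2*N/(-5 + A) (B(A, N) = -3 + (N + N)/(A - 5) = -3 + (2*N)/(-5 + A) = -3 + 2*N/(-5 + A))
E = -28 (E = 4*(-7) = -28)
t(o, h) = 10 + 10*h/3 (t(o, h) = 4 - 2*((15 - 3*2 + 2*h)/(-5 + 2) - h) = 4 - 2*((15 - 6 + 2*h)/(-3) - h) = 4 - 2*(-(9 + 2*h)/3 - h) = 4 - 2*((-3 - 2*h/3) - h) = 4 - 2*(-3 - 5*h/3) = 4 + (6 + 10*h/3) = 10 + 10*h/3)
121*t(1/(26 - 25), E) = 121*(10 + (10/3)*(-28)) = 121*(10 - 280/3) = 121*(-250/3) = -30250/3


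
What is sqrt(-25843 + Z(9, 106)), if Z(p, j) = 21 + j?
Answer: 2*I*sqrt(6429) ≈ 160.36*I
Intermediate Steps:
sqrt(-25843 + Z(9, 106)) = sqrt(-25843 + (21 + 106)) = sqrt(-25843 + 127) = sqrt(-25716) = 2*I*sqrt(6429)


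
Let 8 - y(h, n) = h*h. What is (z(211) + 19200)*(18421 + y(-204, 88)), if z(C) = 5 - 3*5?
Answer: -444958530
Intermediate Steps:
z(C) = -10 (z(C) = 5 - 15 = -10)
y(h, n) = 8 - h² (y(h, n) = 8 - h*h = 8 - h²)
(z(211) + 19200)*(18421 + y(-204, 88)) = (-10 + 19200)*(18421 + (8 - 1*(-204)²)) = 19190*(18421 + (8 - 1*41616)) = 19190*(18421 + (8 - 41616)) = 19190*(18421 - 41608) = 19190*(-23187) = -444958530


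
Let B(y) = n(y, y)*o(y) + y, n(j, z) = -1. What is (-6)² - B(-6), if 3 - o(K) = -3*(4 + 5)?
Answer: 72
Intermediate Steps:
o(K) = 30 (o(K) = 3 - (-3)*(4 + 5) = 3 - (-3)*9 = 3 - 1*(-27) = 3 + 27 = 30)
B(y) = -30 + y (B(y) = -1*30 + y = -30 + y)
(-6)² - B(-6) = (-6)² - (-30 - 6) = 36 - 1*(-36) = 36 + 36 = 72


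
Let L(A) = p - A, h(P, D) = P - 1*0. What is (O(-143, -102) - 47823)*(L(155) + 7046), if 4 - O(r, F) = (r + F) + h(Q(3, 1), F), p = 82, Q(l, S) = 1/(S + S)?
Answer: -663473977/2 ≈ -3.3174e+8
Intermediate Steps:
Q(l, S) = 1/(2*S)
h(P, D) = P (h(P, D) = P + 0 = P)
O(r, F) = 7/2 - F - r (O(r, F) = 4 - ((r + F) + (½)/1) = 4 - ((F + r) + (½)*1) = 4 - ((F + r) + ½) = 4 - (½ + F + r) = 4 + (-½ - F - r) = 7/2 - F - r)
L(A) = 82 - A
(O(-143, -102) - 47823)*(L(155) + 7046) = ((7/2 - 1*(-102) - 1*(-143)) - 47823)*((82 - 1*155) + 7046) = ((7/2 + 102 + 143) - 47823)*((82 - 155) + 7046) = (497/2 - 47823)*(-73 + 7046) = -95149/2*6973 = -663473977/2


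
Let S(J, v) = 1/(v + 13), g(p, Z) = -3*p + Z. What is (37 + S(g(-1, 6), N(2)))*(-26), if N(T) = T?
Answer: -14456/15 ≈ -963.73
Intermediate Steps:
g(p, Z) = Z - 3*p
S(J, v) = 1/(13 + v)
(37 + S(g(-1, 6), N(2)))*(-26) = (37 + 1/(13 + 2))*(-26) = (37 + 1/15)*(-26) = (556/15)*(-26) = -14456/15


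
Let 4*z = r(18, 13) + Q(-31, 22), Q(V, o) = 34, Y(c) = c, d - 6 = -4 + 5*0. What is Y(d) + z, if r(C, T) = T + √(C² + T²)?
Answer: 55/4 + √493/4 ≈ 19.301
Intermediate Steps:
d = 2 (d = 6 + (-4 + 5*0) = 6 + (-4 + 0) = 6 - 4 = 2)
z = 47/4 + √493/4 (z = ((13 + √(18² + 13²)) + 34)/4 = ((13 + √(324 + 169)) + 34)/4 = ((13 + √493) + 34)/4 = (47 + √493)/4 = 47/4 + √493/4 ≈ 17.301)
Y(d) + z = 2 + (47/4 + √493/4) = 55/4 + √493/4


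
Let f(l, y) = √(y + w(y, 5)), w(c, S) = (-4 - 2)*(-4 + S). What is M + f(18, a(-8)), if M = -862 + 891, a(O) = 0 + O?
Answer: 29 + I*√14 ≈ 29.0 + 3.7417*I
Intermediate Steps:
a(O) = O
w(c, S) = 24 - 6*S (w(c, S) = -6*(-4 + S) = 24 - 6*S)
f(l, y) = √(-6 + y) (f(l, y) = √(y + (24 - 6*5)) = √(y + (24 - 30)) = √(y - 6) = √(-6 + y))
M = 29
M + f(18, a(-8)) = 29 + √(-6 - 8) = 29 + √(-14) = 29 + I*√14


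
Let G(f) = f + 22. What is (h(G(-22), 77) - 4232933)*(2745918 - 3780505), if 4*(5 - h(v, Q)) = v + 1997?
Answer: 17519395193183/4 ≈ 4.3798e+12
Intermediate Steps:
G(f) = 22 + f
h(v, Q) = -1977/4 - v/4 (h(v, Q) = 5 - (v + 1997)/4 = 5 - (1997 + v)/4 = 5 + (-1997/4 - v/4) = -1977/4 - v/4)
(h(G(-22), 77) - 4232933)*(2745918 - 3780505) = ((-1977/4 - (22 - 22)/4) - 4232933)*(2745918 - 3780505) = ((-1977/4 - ¼*0) - 4232933)*(-1034587) = ((-1977/4 + 0) - 4232933)*(-1034587) = (-1977/4 - 4232933)*(-1034587) = -16933709/4*(-1034587) = 17519395193183/4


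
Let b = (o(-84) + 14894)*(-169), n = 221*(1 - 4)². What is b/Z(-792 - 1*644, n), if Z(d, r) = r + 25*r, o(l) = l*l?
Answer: -10975/153 ≈ -71.732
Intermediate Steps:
o(l) = l²
n = 1989 (n = 221*(-3)² = 221*9 = 1989)
Z(d, r) = 26*r
b = -3709550 (b = ((-84)² + 14894)*(-169) = (7056 + 14894)*(-169) = 21950*(-169) = -3709550)
b/Z(-792 - 1*644, n) = -3709550/(26*1989) = -3709550/51714 = -3709550*1/51714 = -10975/153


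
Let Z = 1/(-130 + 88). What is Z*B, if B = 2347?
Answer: -2347/42 ≈ -55.881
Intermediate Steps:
Z = -1/42 (Z = 1/(-42) = -1/42 ≈ -0.023810)
Z*B = -1/42*2347 = -2347/42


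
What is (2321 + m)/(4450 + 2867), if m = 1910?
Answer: 4231/7317 ≈ 0.57824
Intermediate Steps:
(2321 + m)/(4450 + 2867) = (2321 + 1910)/(4450 + 2867) = 4231/7317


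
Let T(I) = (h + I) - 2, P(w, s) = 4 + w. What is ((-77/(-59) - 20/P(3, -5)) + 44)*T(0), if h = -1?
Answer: -52593/413 ≈ -127.34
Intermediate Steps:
T(I) = -3 + I (T(I) = (-1 + I) - 2 = -3 + I)
((-77/(-59) - 20/P(3, -5)) + 44)*T(0) = ((-77/(-59) - 20/(4 + 3)) + 44)*(-3 + 0) = ((-77*(-1/59) - 20/7) + 44)*(-3) = ((77/59 - 20*1/7) + 44)*(-3) = ((77/59 - 20/7) + 44)*(-3) = (-641/413 + 44)*(-3) = (17531/413)*(-3) = -52593/413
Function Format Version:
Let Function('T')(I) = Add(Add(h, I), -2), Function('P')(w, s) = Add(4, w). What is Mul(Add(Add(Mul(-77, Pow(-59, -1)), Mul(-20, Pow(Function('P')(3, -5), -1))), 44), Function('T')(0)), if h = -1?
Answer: Rational(-52593, 413) ≈ -127.34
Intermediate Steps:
Function('T')(I) = Add(-3, I) (Function('T')(I) = Add(Add(-1, I), -2) = Add(-3, I))
Mul(Add(Add(Mul(-77, Pow(-59, -1)), Mul(-20, Pow(Function('P')(3, -5), -1))), 44), Function('T')(0)) = Mul(Add(Add(Mul(-77, Pow(-59, -1)), Mul(-20, Pow(Add(4, 3), -1))), 44), Add(-3, 0)) = Mul(Add(Add(Mul(-77, Rational(-1, 59)), Mul(-20, Pow(7, -1))), 44), -3) = Mul(Add(Add(Rational(77, 59), Mul(-20, Rational(1, 7))), 44), -3) = Mul(Add(Add(Rational(77, 59), Rational(-20, 7)), 44), -3) = Mul(Add(Rational(-641, 413), 44), -3) = Mul(Rational(17531, 413), -3) = Rational(-52593, 413)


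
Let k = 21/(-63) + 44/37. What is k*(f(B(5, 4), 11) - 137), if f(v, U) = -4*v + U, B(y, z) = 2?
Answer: -12730/111 ≈ -114.68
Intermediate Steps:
f(v, U) = U - 4*v
k = 95/111 (k = 21*(-1/63) + 44*(1/37) = -⅓ + 44/37 = 95/111 ≈ 0.85586)
k*(f(B(5, 4), 11) - 137) = 95*((11 - 4*2) - 137)/111 = 95*((11 - 8) - 137)/111 = 95*(3 - 137)/111 = (95/111)*(-134) = -12730/111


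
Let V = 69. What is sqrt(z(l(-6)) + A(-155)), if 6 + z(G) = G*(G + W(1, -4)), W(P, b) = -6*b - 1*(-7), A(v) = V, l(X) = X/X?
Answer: sqrt(95) ≈ 9.7468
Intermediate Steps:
l(X) = 1
A(v) = 69
W(P, b) = 7 - 6*b (W(P, b) = -6*b + 7 = 7 - 6*b)
z(G) = -6 + G*(31 + G) (z(G) = -6 + G*(G + (7 - 6*(-4))) = -6 + G*(G + (7 + 24)) = -6 + G*(G + 31) = -6 + G*(31 + G))
sqrt(z(l(-6)) + A(-155)) = sqrt((-6 + 1**2 + 31*1) + 69) = sqrt((-6 + 1 + 31) + 69) = sqrt(26 + 69) = sqrt(95)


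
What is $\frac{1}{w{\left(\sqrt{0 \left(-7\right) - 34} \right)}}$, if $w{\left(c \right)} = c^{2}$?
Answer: $- \frac{1}{34} \approx -0.029412$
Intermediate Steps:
$\frac{1}{w{\left(\sqrt{0 \left(-7\right) - 34} \right)}} = \frac{1}{\left(\sqrt{0 \left(-7\right) - 34}\right)^{2}} = \frac{1}{\left(\sqrt{0 - 34}\right)^{2}} = \frac{1}{\left(\sqrt{-34}\right)^{2}} = \frac{1}{\left(i \sqrt{34}\right)^{2}} = \frac{1}{-34} = - \frac{1}{34}$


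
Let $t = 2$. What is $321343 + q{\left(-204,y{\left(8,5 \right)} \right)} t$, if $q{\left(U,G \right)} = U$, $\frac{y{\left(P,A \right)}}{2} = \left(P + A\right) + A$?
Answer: $320935$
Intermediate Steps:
$y{\left(P,A \right)} = 2 P + 4 A$ ($y{\left(P,A \right)} = 2 \left(\left(P + A\right) + A\right) = 2 \left(\left(A + P\right) + A\right) = 2 \left(P + 2 A\right) = 2 P + 4 A$)
$321343 + q{\left(-204,y{\left(8,5 \right)} \right)} t = 321343 - 408 = 320935$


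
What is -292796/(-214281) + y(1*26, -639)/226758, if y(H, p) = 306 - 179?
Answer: 22140349685/16196643666 ≈ 1.3670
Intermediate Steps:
y(H, p) = 127
-292796/(-214281) + y(1*26, -639)/226758 = -292796/(-214281) + 127/226758 = -292796*(-1/214281) + 127*(1/226758) = 292796/214281 + 127/226758 = 22140349685/16196643666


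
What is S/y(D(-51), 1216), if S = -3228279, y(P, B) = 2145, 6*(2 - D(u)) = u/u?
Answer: -1076093/715 ≈ -1505.0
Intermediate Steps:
D(u) = 11/6 (D(u) = 2 - u/(6*u) = 2 - ⅙*1 = 2 - ⅙ = 11/6)
S/y(D(-51), 1216) = -3228279/2145 = -3228279*1/2145 = -1076093/715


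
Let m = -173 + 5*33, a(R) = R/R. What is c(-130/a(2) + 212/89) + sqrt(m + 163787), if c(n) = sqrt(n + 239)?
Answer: sqrt(163779) + sqrt(882257)/89 ≈ 415.25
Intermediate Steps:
a(R) = 1
m = -8 (m = -173 + 165 = -8)
c(n) = sqrt(239 + n)
c(-130/a(2) + 212/89) + sqrt(m + 163787) = sqrt(239 + (-130/1 + 212/89)) + sqrt(-8 + 163787) = sqrt(239 + (-130*1 + 212*(1/89))) + sqrt(163779) = sqrt(239 + (-130 + 212/89)) + sqrt(163779) = sqrt(239 - 11358/89) + sqrt(163779) = sqrt(9913/89) + sqrt(163779) = sqrt(882257)/89 + sqrt(163779) = sqrt(163779) + sqrt(882257)/89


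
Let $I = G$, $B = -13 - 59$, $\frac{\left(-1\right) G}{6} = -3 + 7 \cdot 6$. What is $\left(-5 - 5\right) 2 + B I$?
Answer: $16828$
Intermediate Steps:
$G = -234$ ($G = - 6 \left(-3 + 7 \cdot 6\right) = - 6 \left(-3 + 42\right) = \left(-6\right) 39 = -234$)
$B = -72$ ($B = -13 - 59 = -72$)
$I = -234$
$\left(-5 - 5\right) 2 + B I = \left(-5 - 5\right) 2 - -16848 = \left(-10\right) 2 + 16848 = -20 + 16848 = 16828$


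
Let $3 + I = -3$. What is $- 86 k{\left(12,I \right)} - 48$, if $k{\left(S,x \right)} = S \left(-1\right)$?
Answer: $984$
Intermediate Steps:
$I = -6$ ($I = -3 - 3 = -6$)
$k{\left(S,x \right)} = - S$
$- 86 k{\left(12,I \right)} - 48 = - 86 \left(\left(-1\right) 12\right) - 48 = \left(-86\right) \left(-12\right) - 48 = 1032 - 48 = 984$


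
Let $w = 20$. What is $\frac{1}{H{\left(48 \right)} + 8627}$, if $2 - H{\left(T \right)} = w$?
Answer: $\frac{1}{8609} \approx 0.00011616$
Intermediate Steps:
$H{\left(T \right)} = -18$ ($H{\left(T \right)} = 2 - 20 = -18$)
$\frac{1}{H{\left(48 \right)} + 8627} = \frac{1}{-18 + 8627} = \frac{1}{8609}$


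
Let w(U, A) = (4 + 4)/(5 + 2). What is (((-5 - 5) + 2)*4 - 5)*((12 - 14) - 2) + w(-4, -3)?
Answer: 1044/7 ≈ 149.14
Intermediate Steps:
w(U, A) = 8/7
(((-5 - 5) + 2)*4 - 5)*((12 - 14) - 2) + w(-4, -3) = (((-5 - 5) + 2)*4 - 5)*((12 - 14) - 2) + 8/7 = ((-10 + 2)*4 - 5)*(-2 - 2) + 8/7 = (-8*4 - 5)*(-4) + 8/7 = (-32 - 5)*(-4) + 8/7 = -37*(-4) + 8/7 = 148 + 8/7 = 1044/7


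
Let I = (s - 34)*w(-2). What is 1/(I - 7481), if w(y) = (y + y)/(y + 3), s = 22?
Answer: -1/7433 ≈ -0.00013454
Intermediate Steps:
w(y) = 2*y/(3 + y) (w(y) = (2*y)/(3 + y) = 2*y/(3 + y))
I = 48 (I = (22 - 34)*(2*(-2)/(3 - 2)) = -24*(-2)/1 = -24*(-2) = -12*(-4) = 48)
1/(I - 7481) = 1/(48 - 7481) = 1/(-7433) = -1/7433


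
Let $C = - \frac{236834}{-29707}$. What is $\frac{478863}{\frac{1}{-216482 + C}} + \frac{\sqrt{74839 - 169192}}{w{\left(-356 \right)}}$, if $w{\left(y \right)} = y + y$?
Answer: $- \frac{3079469278490220}{29707} - \frac{i \sqrt{94353}}{712} \approx -1.0366 \cdot 10^{11} - 0.43142 i$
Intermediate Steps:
$w{\left(y \right)} = 2 y$
$C = \frac{236834}{29707}$ ($C = \left(-236834\right) \left(- \frac{1}{29707}\right) = \frac{236834}{29707} \approx 7.9723$)
$\frac{478863}{\frac{1}{-216482 + C}} + \frac{\sqrt{74839 - 169192}}{w{\left(-356 \right)}} = \frac{478863}{\frac{1}{-216482 + \frac{236834}{29707}}} + \frac{\sqrt{74839 - 169192}}{2 \left(-356\right)} = \frac{478863}{\frac{1}{- \frac{6430793940}{29707}}} + \frac{\sqrt{-94353}}{-712} = \frac{478863}{- \frac{29707}{6430793940}} + i \sqrt{94353} \left(- \frac{1}{712}\right) = 478863 \left(- \frac{6430793940}{29707}\right) - \frac{i \sqrt{94353}}{712} = - \frac{3079469278490220}{29707} - \frac{i \sqrt{94353}}{712}$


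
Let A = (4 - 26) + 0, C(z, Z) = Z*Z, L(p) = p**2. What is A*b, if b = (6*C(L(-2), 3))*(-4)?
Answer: 4752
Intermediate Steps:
C(z, Z) = Z**2
A = -22 (A = -22 + 0 = -22)
b = -216 (b = (6*3**2)*(-4) = (6*9)*(-4) = 54*(-4) = -216)
A*b = -22*(-216) = 4752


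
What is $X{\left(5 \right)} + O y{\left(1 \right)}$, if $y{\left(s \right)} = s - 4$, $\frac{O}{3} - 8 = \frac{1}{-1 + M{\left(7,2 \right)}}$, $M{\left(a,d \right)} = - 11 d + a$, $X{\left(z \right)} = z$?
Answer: $- \frac{1063}{16} \approx -66.438$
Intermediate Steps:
$M{\left(a,d \right)} = a - 11 d$
$O = \frac{381}{16}$ ($O = 24 + \frac{3}{-1 + \left(7 - 22\right)} = 24 + \frac{3}{-1 - 15} = 24 + \frac{3}{-16} = 24 + 3 \left(- \frac{1}{16}\right) = 24 - \frac{3}{16} = \frac{381}{16} \approx 23.813$)
$y{\left(s \right)} = -4 + s$
$X{\left(5 \right)} + O y{\left(1 \right)} = 5 + \frac{381 \left(-4 + 1\right)}{16} = 5 + \frac{381}{16} \left(-3\right) = 5 - \frac{1143}{16} = - \frac{1063}{16}$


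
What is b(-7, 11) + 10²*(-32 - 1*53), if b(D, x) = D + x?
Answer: -8496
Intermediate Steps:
b(-7, 11) + 10²*(-32 - 1*53) = (-7 + 11) + 10²*(-32 - 1*53) = 4 + 100*(-32 - 53) = 4 + 100*(-85) = 4 - 8500 = -8496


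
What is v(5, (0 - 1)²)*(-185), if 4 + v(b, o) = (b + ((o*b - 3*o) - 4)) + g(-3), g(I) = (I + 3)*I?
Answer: 185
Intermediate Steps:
g(I) = I*(3 + I) (g(I) = (3 + I)*I = I*(3 + I))
v(b, o) = -8 + b - 3*o + b*o (v(b, o) = -4 + ((b + ((o*b - 3*o) - 4)) - 3*(3 - 3)) = -4 + ((b + ((b*o - 3*o) - 4)) - 3*0) = -4 + ((b + ((-3*o + b*o) - 4)) + 0) = -4 + ((b + (-4 - 3*o + b*o)) + 0) = -4 + ((-4 + b - 3*o + b*o) + 0) = -4 + (-4 + b - 3*o + b*o) = -8 + b - 3*o + b*o)
v(5, (0 - 1)²)*(-185) = (-8 + 5 - 3*(0 - 1)² + 5*(0 - 1)²)*(-185) = (-8 + 5 - 3*(-1)² + 5*(-1)²)*(-185) = (-8 + 5 - 3*1 + 5*1)*(-185) = (-8 + 5 - 3 + 5)*(-185) = -1*(-185) = 185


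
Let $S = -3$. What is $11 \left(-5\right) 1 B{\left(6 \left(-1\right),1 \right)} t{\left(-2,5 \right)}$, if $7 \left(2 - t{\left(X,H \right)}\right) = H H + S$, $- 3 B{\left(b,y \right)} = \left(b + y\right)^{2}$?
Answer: $- \frac{11000}{21} \approx -523.81$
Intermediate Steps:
$B{\left(b,y \right)} = - \frac{\left(b + y\right)^{2}}{3}$
$t{\left(X,H \right)} = \frac{17}{7} - \frac{H^{2}}{7}$ ($t{\left(X,H \right)} = 2 - \frac{H H - 3}{7} = 2 - \frac{H^{2} - 3}{7} = 2 - \frac{-3 + H^{2}}{7} = 2 - \left(- \frac{3}{7} + \frac{H^{2}}{7}\right) = \frac{17}{7} - \frac{H^{2}}{7}$)
$11 \left(-5\right) 1 B{\left(6 \left(-1\right),1 \right)} t{\left(-2,5 \right)} = 11 \left(-5\right) 1 \left(- \frac{\left(6 \left(-1\right) + 1\right)^{2}}{3}\right) \left(\frac{17}{7} - \frac{5^{2}}{7}\right) = 11 \left(- 5 \left(- \frac{\left(-6 + 1\right)^{2}}{3}\right)\right) \left(\frac{17}{7} - \frac{25}{7}\right) = 11 \left(- 5 \left(- \frac{\left(-5\right)^{2}}{3}\right)\right) \left(\frac{17}{7} - \frac{25}{7}\right) = 11 \left(- 5 \left(\left(- \frac{1}{3}\right) 25\right)\right) \left(- \frac{8}{7}\right) = 11 \left(\left(-5\right) \left(- \frac{25}{3}\right)\right) \left(- \frac{8}{7}\right) = 11 \cdot \frac{125}{3} \left(- \frac{8}{7}\right) = \frac{1375}{3} \left(- \frac{8}{7}\right) = - \frac{11000}{21}$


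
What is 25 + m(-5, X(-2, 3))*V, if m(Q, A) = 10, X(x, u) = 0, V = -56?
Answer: -535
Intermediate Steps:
25 + m(-5, X(-2, 3))*V = 25 + 10*(-56) = 25 - 560 = -535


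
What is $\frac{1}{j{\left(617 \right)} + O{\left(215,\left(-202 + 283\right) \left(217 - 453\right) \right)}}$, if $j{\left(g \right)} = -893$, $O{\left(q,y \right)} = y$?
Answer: $- \frac{1}{20009} \approx -4.9978 \cdot 10^{-5}$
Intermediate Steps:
$\frac{1}{j{\left(617 \right)} + O{\left(215,\left(-202 + 283\right) \left(217 - 453\right) \right)}} = \frac{1}{-893 + \left(-202 + 283\right) \left(217 - 453\right)} = \frac{1}{-893 + 81 \left(-236\right)} = \frac{1}{-893 - 19116} = \frac{1}{-20009} = - \frac{1}{20009}$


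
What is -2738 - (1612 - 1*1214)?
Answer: -3136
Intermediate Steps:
-2738 - (1612 - 1*1214) = -2738 - (1612 - 1214) = -2738 - 1*398 = -2738 - 398 = -3136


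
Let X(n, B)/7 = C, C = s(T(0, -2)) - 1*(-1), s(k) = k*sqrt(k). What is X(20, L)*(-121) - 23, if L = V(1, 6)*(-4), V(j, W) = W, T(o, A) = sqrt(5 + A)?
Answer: -870 - 847*3**(3/4) ≈ -2800.7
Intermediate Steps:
s(k) = k**(3/2)
C = 1 + 3**(3/4) (C = (sqrt(5 - 2))**(3/2) - 1*(-1) = (sqrt(3))**(3/2) + 1 = 3**(3/4) + 1 = 1 + 3**(3/4) ≈ 3.2795)
L = -24 (L = 6*(-4) = -24)
X(n, B) = 7 + 7*3**(3/4) (X(n, B) = 7*(1 + 3**(3/4)) = 7 + 7*3**(3/4))
X(20, L)*(-121) - 23 = (7 + 7*3**(3/4))*(-121) - 23 = (-847 - 847*3**(3/4)) - 23 = -870 - 847*3**(3/4)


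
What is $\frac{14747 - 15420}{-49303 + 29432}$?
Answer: $\frac{673}{19871} \approx 0.033868$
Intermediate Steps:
$\frac{14747 - 15420}{-49303 + 29432} = - \frac{673}{-19871} = \left(-673\right) \left(- \frac{1}{19871}\right) = \frac{673}{19871}$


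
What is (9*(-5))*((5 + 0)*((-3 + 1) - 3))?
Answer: 1125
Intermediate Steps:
(9*(-5))*((5 + 0)*((-3 + 1) - 3)) = -225*(-2 - 3) = -225*(-5) = -45*(-25) = 1125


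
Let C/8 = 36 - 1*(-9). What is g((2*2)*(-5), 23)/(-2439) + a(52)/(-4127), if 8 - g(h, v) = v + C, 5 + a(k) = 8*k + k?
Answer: 139456/3355251 ≈ 0.041564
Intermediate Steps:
a(k) = -5 + 9*k (a(k) = -5 + (8*k + k) = -5 + 9*k)
C = 360 (C = 8*(36 - 1*(-9)) = 8*(36 + 9) = 8*45 = 360)
g(h, v) = -352 - v (g(h, v) = 8 - (v + 360) = 8 - (360 + v) = 8 + (-360 - v) = -352 - v)
g((2*2)*(-5), 23)/(-2439) + a(52)/(-4127) = (-352 - 1*23)/(-2439) + (-5 + 9*52)/(-4127) = (-352 - 23)*(-1/2439) + (-5 + 468)*(-1/4127) = -375*(-1/2439) + 463*(-1/4127) = 125/813 - 463/4127 = 139456/3355251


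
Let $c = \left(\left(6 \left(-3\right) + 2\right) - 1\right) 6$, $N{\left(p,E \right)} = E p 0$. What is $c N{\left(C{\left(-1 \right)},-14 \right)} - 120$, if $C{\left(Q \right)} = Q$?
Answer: $-120$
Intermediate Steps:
$N{\left(p,E \right)} = 0$
$c = -102$ ($c = \left(\left(-18 + 2\right) - 1\right) 6 = \left(-16 - 1\right) 6 = \left(-17\right) 6 = -102$)
$c N{\left(C{\left(-1 \right)},-14 \right)} - 120 = \left(-102\right) 0 - 120 = 0 - 120 = -120$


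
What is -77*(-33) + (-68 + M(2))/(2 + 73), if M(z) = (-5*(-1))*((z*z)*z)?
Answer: 190547/75 ≈ 2540.6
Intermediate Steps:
M(z) = 5*z**3 (M(z) = 5*(z**2*z) = 5*z**3)
-77*(-33) + (-68 + M(2))/(2 + 73) = -77*(-33) + (-68 + 5*2**3)/(2 + 73) = 2541 + (-68 + 5*8)/75 = 2541 + (-68 + 40)*(1/75) = 2541 - 28*1/75 = 2541 - 28/75 = 190547/75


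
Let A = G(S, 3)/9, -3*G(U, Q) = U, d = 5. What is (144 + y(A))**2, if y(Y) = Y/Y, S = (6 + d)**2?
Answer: 21025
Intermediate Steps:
S = 121 (S = (6 + 5)**2 = 11**2 = 121)
G(U, Q) = -U/3
A = -121/27 (A = -1/3*121/9 = -121/3*1/9 = -121/27 ≈ -4.4815)
y(Y) = 1
(144 + y(A))**2 = (144 + 1)**2 = 145**2 = 21025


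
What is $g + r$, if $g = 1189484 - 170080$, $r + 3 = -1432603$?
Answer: $-413202$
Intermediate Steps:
$r = -1432606$ ($r = -3 - 1432603 = -1432606$)
$g = 1019404$ ($g = 1189484 - 170080 = 1019404$)
$g + r = 1019404 - 1432606 = -413202$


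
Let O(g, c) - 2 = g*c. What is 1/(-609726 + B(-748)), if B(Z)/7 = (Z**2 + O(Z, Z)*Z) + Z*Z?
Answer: -1/2922350086 ≈ -3.4219e-10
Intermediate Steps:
O(g, c) = 2 + c*g (O(g, c) = 2 + g*c = 2 + c*g)
B(Z) = 14*Z**2 + 7*Z*(2 + Z**2) (B(Z) = 7*((Z**2 + (2 + Z*Z)*Z) + Z*Z) = 7*((Z**2 + (2 + Z**2)*Z) + Z**2) = 7*((Z**2 + Z*(2 + Z**2)) + Z**2) = 7*(2*Z**2 + Z*(2 + Z**2)) = 14*Z**2 + 7*Z*(2 + Z**2))
1/(-609726 + B(-748)) = 1/(-609726 + 7*(-748)*(2 + (-748)**2 + 2*(-748))) = 1/(-609726 + 7*(-748)*(2 + 559504 - 1496)) = 1/(-609726 + 7*(-748)*558010) = 1/(-609726 - 2921740360) = 1/(-2922350086) = -1/2922350086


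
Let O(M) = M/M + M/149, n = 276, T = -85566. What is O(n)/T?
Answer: -425/12749334 ≈ -3.3335e-5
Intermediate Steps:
O(M) = 1 + M/149 (O(M) = 1 + M*(1/149) = 1 + M/149)
O(n)/T = (1 + (1/149)*276)/(-85566) = (1 + 276/149)*(-1/85566) = (425/149)*(-1/85566) = -425/12749334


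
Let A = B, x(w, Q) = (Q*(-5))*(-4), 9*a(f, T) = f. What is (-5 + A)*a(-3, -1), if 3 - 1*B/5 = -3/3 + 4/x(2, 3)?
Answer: -44/9 ≈ -4.8889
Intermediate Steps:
a(f, T) = f/9
x(w, Q) = 20*Q (x(w, Q) = -5*Q*(-4) = 20*Q)
B = 59/3 (B = 15 - 5*(-3/3 + 4/((20*3))) = 15 - 5*(-3*⅓ + 4/60) = 15 - 5*(-1 + 4*(1/60)) = 15 - 5*(-1 + 1/15) = 15 - 5*(-14/15) = 15 + 14/3 = 59/3 ≈ 19.667)
A = 59/3 ≈ 19.667
(-5 + A)*a(-3, -1) = (-5 + 59/3)*((⅑)*(-3)) = (44/3)*(-⅓) = -44/9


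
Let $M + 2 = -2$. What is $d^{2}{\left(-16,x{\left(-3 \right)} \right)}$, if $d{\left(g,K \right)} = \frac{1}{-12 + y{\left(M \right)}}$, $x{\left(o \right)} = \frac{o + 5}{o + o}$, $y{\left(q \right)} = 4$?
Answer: $\frac{1}{64} \approx 0.015625$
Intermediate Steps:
$M = -4$ ($M = -2 - 2 = -4$)
$x{\left(o \right)} = \frac{5 + o}{2 o}$
$d{\left(g,K \right)} = - \frac{1}{8}$ ($d{\left(g,K \right)} = \frac{1}{-12 + 4} = \frac{1}{-8} = - \frac{1}{8}$)
$d^{2}{\left(-16,x{\left(-3 \right)} \right)} = \left(- \frac{1}{8}\right)^{2} = \frac{1}{64}$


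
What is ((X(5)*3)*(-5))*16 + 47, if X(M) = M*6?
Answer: -7153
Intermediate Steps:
X(M) = 6*M
((X(5)*3)*(-5))*16 + 47 = (((6*5)*3)*(-5))*16 + 47 = ((30*3)*(-5))*16 + 47 = (90*(-5))*16 + 47 = -450*16 + 47 = -7200 + 47 = -7153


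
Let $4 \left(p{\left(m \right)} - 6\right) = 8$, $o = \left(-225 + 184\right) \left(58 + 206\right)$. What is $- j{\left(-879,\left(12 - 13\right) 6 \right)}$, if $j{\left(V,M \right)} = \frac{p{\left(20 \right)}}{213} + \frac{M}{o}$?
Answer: $- \frac{14645}{384252} \approx -0.038113$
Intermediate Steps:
$o = -10824$ ($o = \left(-41\right) 264 = -10824$)
$p{\left(m \right)} = 8$ ($p{\left(m \right)} = 6 + \frac{1}{4} \cdot 8 = 6 + 2 = 8$)
$j{\left(V,M \right)} = \frac{8}{213} - \frac{M}{10824}$ ($j{\left(V,M \right)} = \frac{8}{213} + \frac{M}{-10824} = 8 \cdot \frac{1}{213} + M \left(- \frac{1}{10824}\right) = \frac{8}{213} - \frac{M}{10824}$)
$- j{\left(-879,\left(12 - 13\right) 6 \right)} = - (\frac{8}{213} - \frac{\left(12 - 13\right) 6}{10824}) = - (\frac{8}{213} - \frac{\left(-1\right) 6}{10824}) = - (\frac{8}{213} - - \frac{1}{1804}) = - (\frac{8}{213} + \frac{1}{1804}) = \left(-1\right) \frac{14645}{384252} = - \frac{14645}{384252}$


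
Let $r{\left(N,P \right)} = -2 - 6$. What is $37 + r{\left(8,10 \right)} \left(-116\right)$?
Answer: $965$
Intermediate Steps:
$r{\left(N,P \right)} = -8$ ($r{\left(N,P \right)} = -2 - 6 = -8$)
$37 + r{\left(8,10 \right)} \left(-116\right) = 37 - -928 = 37 + 928 = 965$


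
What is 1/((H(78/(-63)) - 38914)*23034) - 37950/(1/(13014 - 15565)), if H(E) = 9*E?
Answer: 607602925828522793/6276212184 ≈ 9.6810e+7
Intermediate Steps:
1/((H(78/(-63)) - 38914)*23034) - 37950/(1/(13014 - 15565)) = 1/(9*(78/(-63)) - 38914*23034) - 37950/(1/(13014 - 15565)) = (1/23034)/(9*(78*(-1/63)) - 38914) - 37950/(1/(-2551)) = (1/23034)/(9*(-26/21) - 38914) - 37950/(-1/2551) = (1/23034)/(-78/7 - 38914) - 37950*(-2551) = (1/23034)/(-272476/7) + 96810450 = -7/272476*1/23034 + 96810450 = -7/6276212184 + 96810450 = 607602925828522793/6276212184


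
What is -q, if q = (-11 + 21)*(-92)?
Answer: 920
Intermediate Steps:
q = -920 (q = 10*(-92) = -920)
-q = -1*(-920) = 920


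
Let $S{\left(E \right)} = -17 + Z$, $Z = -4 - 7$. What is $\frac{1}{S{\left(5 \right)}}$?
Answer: $- \frac{1}{28} \approx -0.035714$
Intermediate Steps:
$Z = -11$ ($Z = -4 - 7 = -11$)
$S{\left(E \right)} = -28$ ($S{\left(E \right)} = -17 - 11 = -28$)
$\frac{1}{S{\left(5 \right)}} = \frac{1}{-28} = - \frac{1}{28}$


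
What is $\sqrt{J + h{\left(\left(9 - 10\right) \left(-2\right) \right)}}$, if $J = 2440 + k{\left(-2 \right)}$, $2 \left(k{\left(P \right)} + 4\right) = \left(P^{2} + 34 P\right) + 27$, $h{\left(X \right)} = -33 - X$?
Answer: $\frac{\sqrt{9530}}{2} \approx 48.811$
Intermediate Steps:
$k{\left(P \right)} = \frac{19}{2} + \frac{P^{2}}{2} + 17 P$ ($k{\left(P \right)} = -4 + \frac{\left(P^{2} + 34 P\right) + 27}{2} = -4 + \frac{27 + P^{2} + 34 P}{2} = -4 + \left(\frac{27}{2} + \frac{P^{2}}{2} + 17 P\right) = \frac{19}{2} + \frac{P^{2}}{2} + 17 P$)
$J = \frac{4835}{2}$ ($J = 2440 + \left(\frac{19}{2} + \frac{\left(-2\right)^{2}}{2} + 17 \left(-2\right)\right) = 2440 + \left(\frac{19}{2} + \frac{1}{2} \cdot 4 - 34\right) = 2440 + \left(\frac{19}{2} + 2 - 34\right) = 2440 - \frac{45}{2} = \frac{4835}{2} \approx 2417.5$)
$\sqrt{J + h{\left(\left(9 - 10\right) \left(-2\right) \right)}} = \sqrt{\frac{4835}{2} - \left(33 + \left(9 - 10\right) \left(-2\right)\right)} = \sqrt{\frac{4835}{2} - \left(33 - -2\right)} = \sqrt{\frac{4835}{2} - 35} = \sqrt{\frac{4765}{2}} = \frac{\sqrt{9530}}{2}$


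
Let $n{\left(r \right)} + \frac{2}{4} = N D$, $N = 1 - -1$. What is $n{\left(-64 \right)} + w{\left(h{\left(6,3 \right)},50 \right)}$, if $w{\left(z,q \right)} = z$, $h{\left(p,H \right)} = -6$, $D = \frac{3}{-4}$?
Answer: $-8$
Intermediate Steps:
$D = - \frac{3}{4}$ ($D = 3 \left(- \frac{1}{4}\right) = - \frac{3}{4} \approx -0.75$)
$N = 2$ ($N = 1 + 1 = 2$)
$n{\left(r \right)} = -2$ ($n{\left(r \right)} = - \frac{1}{2} + 2 \left(- \frac{3}{4}\right) = - \frac{1}{2} - \frac{3}{2} = -2$)
$n{\left(-64 \right)} + w{\left(h{\left(6,3 \right)},50 \right)} = -2 - 6 = -8$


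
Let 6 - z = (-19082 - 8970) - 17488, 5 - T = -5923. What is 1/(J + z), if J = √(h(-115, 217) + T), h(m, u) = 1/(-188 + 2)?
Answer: 8471556/385844386969 - √205084902/385844386969 ≈ 2.1919e-5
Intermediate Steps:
T = 5928 (T = 5 - 1*(-5923) = 5 + 5923 = 5928)
h(m, u) = -1/186 (h(m, u) = 1/(-186) = -1/186)
J = √205084902/186 (J = √(-1/186 + 5928) = √(1102607/186) = √205084902/186 ≈ 76.993)
z = 45546 (z = 6 - ((-19082 - 8970) - 17488) = 6 - (-28052 - 17488) = 6 - 1*(-45540) = 6 + 45540 = 45546)
1/(J + z) = 1/(√205084902/186 + 45546) = 1/(45546 + √205084902/186)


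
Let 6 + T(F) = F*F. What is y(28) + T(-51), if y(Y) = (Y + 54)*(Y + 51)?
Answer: 9073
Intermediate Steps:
T(F) = -6 + F**2 (T(F) = -6 + F*F = -6 + F**2)
y(Y) = (51 + Y)*(54 + Y) (y(Y) = (54 + Y)*(51 + Y) = (51 + Y)*(54 + Y))
y(28) + T(-51) = (2754 + 28**2 + 105*28) + (-6 + (-51)**2) = (2754 + 784 + 2940) + (-6 + 2601) = 6478 + 2595 = 9073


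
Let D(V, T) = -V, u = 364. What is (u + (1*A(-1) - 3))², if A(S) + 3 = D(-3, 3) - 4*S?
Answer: 133225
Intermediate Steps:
A(S) = -4*S (A(S) = -3 + (-1*(-3) - 4*S) = -3 + (3 - 4*S) = -4*S)
(u + (1*A(-1) - 3))² = (364 + (1*(-4*(-1)) - 3))² = (364 + (1*4 - 3))² = (364 + (4 - 3))² = (364 + 1)² = 365² = 133225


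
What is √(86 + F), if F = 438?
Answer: 2*√131 ≈ 22.891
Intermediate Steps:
√(86 + F) = √(86 + 438) = √524 = 2*√131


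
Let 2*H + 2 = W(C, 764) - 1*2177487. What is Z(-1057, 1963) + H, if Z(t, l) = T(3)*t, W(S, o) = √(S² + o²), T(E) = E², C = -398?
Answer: -2196515/2 + 5*√7421 ≈ -1.0978e+6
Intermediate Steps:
Z(t, l) = 9*t (Z(t, l) = 3²*t = 9*t)
H = -2177489/2 + 5*√7421 (H = -1 + (√((-398)² + 764²) - 1*2177487)/2 = -1 + (√(158404 + 583696) - 2177487)/2 = -1 + (√742100 - 2177487)/2 = -1 + (10*√7421 - 2177487)/2 = -1 + (-2177487 + 10*√7421)/2 = -1 + (-2177487/2 + 5*√7421) = -2177489/2 + 5*√7421 ≈ -1.0883e+6)
Z(-1057, 1963) + H = 9*(-1057) + (-2177489/2 + 5*√7421) = -9513 + (-2177489/2 + 5*√7421) = -2196515/2 + 5*√7421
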